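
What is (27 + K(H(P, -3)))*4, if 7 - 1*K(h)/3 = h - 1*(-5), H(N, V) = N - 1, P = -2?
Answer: 168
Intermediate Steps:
H(N, V) = -1 + N
K(h) = 6 - 3*h (K(h) = 21 - 3*(h - 1*(-5)) = 21 - 3*(h + 5) = 21 - 3*(5 + h) = 21 + (-15 - 3*h) = 6 - 3*h)
(27 + K(H(P, -3)))*4 = (27 + (6 - 3*(-1 - 2)))*4 = (27 + (6 - 3*(-3)))*4 = (27 + (6 + 9))*4 = (27 + 15)*4 = 42*4 = 168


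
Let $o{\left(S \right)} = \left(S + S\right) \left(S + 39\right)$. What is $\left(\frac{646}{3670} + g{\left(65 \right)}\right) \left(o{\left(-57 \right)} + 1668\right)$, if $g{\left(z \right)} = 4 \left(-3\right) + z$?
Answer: $\frac{72598032}{367} \approx 1.9781 \cdot 10^{5}$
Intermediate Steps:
$g{\left(z \right)} = -12 + z$
$o{\left(S \right)} = 2 S \left(39 + S\right)$
$\left(\frac{646}{3670} + g{\left(65 \right)}\right) \left(o{\left(-57 \right)} + 1668\right) = \left(\frac{646}{3670} + \left(-12 + 65\right)\right) \left(2 \left(-57\right) \left(39 - 57\right) + 1668\right) = \left(646 \cdot \frac{1}{3670} + 53\right) \left(2 \left(-57\right) \left(-18\right) + 1668\right) = \left(\frac{323}{1835} + 53\right) \left(2052 + 1668\right) = \frac{97578}{1835} \cdot 3720 = \frac{72598032}{367}$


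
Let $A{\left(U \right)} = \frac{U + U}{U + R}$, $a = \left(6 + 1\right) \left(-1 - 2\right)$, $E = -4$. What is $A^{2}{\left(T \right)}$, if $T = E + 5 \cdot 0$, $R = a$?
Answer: $\frac{64}{625} \approx 0.1024$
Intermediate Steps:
$a = -21$ ($a = 7 \left(-3\right) = -21$)
$R = -21$
$T = -4$ ($T = -4 + 5 \cdot 0 = -4 + 0 = -4$)
$A{\left(U \right)} = \frac{2 U}{-21 + U}$ ($A{\left(U \right)} = \frac{U + U}{U - 21} = \frac{2 U}{-21 + U}$)
$A^{2}{\left(T \right)} = \left(2 \left(-4\right) \frac{1}{-21 - 4}\right)^{2} = \left(2 \left(-4\right) \frac{1}{-25}\right)^{2} = \left(2 \left(-4\right) \left(- \frac{1}{25}\right)\right)^{2} = \left(\frac{8}{25}\right)^{2} = \frac{64}{625}$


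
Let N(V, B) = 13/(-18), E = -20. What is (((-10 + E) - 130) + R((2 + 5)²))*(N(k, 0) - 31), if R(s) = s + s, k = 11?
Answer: 17701/9 ≈ 1966.8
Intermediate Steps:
N(V, B) = -13/18 (N(V, B) = 13*(-1/18) = -13/18)
R(s) = 2*s
(((-10 + E) - 130) + R((2 + 5)²))*(N(k, 0) - 31) = (((-10 - 20) - 130) + 2*(2 + 5)²)*(-13/18 - 31) = ((-30 - 130) + 2*7²)*(-571/18) = (-160 + 2*49)*(-571/18) = (-160 + 98)*(-571/18) = -62*(-571/18) = 17701/9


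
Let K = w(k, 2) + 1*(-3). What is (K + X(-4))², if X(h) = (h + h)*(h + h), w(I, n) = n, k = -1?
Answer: 3969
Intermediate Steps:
K = -1 (K = 2 + 1*(-3) = 2 - 3 = -1)
X(h) = 4*h² (X(h) = (2*h)*(2*h) = 4*h²)
(K + X(-4))² = (-1 + 4*(-4)²)² = (-1 + 4*16)² = (-1 + 64)² = 63² = 3969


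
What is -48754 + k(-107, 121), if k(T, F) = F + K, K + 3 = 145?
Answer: -48491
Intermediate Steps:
K = 142 (K = -3 + 145 = 142)
k(T, F) = 142 + F (k(T, F) = F + 142 = 142 + F)
-48754 + k(-107, 121) = -48754 + (142 + 121) = -48754 + 263 = -48491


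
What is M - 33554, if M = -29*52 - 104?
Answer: -35166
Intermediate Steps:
M = -1612 (M = -1508 - 104 = -1612)
M - 33554 = -1612 - 33554 = -35166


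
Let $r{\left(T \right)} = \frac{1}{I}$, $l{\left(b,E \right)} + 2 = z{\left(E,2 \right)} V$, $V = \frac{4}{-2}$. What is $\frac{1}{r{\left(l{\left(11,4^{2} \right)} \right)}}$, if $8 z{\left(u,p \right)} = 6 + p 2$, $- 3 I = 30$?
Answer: $-10$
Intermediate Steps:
$I = -10$ ($I = \left(- \frac{1}{3}\right) 30 = -10$)
$z{\left(u,p \right)} = \frac{3}{4} + \frac{p}{4}$ ($z{\left(u,p \right)} = \frac{6 + p 2}{8} = \frac{6 + 2 p}{8} = \frac{3}{4} + \frac{p}{4}$)
$V = -2$ ($V = 4 \left(- \frac{1}{2}\right) = -2$)
$l{\left(b,E \right)} = - \frac{9}{2}$ ($l{\left(b,E \right)} = -2 + \left(\frac{3}{4} + \frac{1}{4} \cdot 2\right) \left(-2\right) = -2 + \left(\frac{3}{4} + \frac{1}{2}\right) \left(-2\right) = -2 + \frac{5}{4} \left(-2\right) = -2 - \frac{5}{2} = - \frac{9}{2}$)
$r{\left(T \right)} = - \frac{1}{10}$ ($r{\left(T \right)} = \frac{1}{-10} = - \frac{1}{10}$)
$\frac{1}{r{\left(l{\left(11,4^{2} \right)} \right)}} = \frac{1}{- \frac{1}{10}} = -10$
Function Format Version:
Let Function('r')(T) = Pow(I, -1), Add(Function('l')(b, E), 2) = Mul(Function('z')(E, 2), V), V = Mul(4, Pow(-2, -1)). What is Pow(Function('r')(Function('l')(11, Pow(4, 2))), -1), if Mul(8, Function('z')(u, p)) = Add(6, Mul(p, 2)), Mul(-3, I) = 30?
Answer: -10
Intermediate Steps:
I = -10 (I = Mul(Rational(-1, 3), 30) = -10)
Function('z')(u, p) = Add(Rational(3, 4), Mul(Rational(1, 4), p)) (Function('z')(u, p) = Mul(Rational(1, 8), Add(6, Mul(p, 2))) = Mul(Rational(1, 8), Add(6, Mul(2, p))) = Add(Rational(3, 4), Mul(Rational(1, 4), p)))
V = -2 (V = Mul(4, Rational(-1, 2)) = -2)
Function('l')(b, E) = Rational(-9, 2) (Function('l')(b, E) = Add(-2, Mul(Add(Rational(3, 4), Mul(Rational(1, 4), 2)), -2)) = Add(-2, Mul(Add(Rational(3, 4), Rational(1, 2)), -2)) = Add(-2, Mul(Rational(5, 4), -2)) = Add(-2, Rational(-5, 2)) = Rational(-9, 2))
Function('r')(T) = Rational(-1, 10) (Function('r')(T) = Pow(-10, -1) = Rational(-1, 10))
Pow(Function('r')(Function('l')(11, Pow(4, 2))), -1) = Pow(Rational(-1, 10), -1) = -10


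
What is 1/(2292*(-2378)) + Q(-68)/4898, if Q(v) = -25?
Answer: -68132149/13347970824 ≈ -0.0051043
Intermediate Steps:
1/(2292*(-2378)) + Q(-68)/4898 = 1/(2292*(-2378)) - 25/4898 = (1/2292)*(-1/2378) - 25*1/4898 = -1/5450376 - 25/4898 = -68132149/13347970824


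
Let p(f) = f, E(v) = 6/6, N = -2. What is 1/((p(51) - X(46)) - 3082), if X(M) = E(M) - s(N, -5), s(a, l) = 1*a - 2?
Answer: -1/3036 ≈ -0.00032938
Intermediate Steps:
E(v) = 1 (E(v) = 6*(1/6) = 1)
s(a, l) = -2 + a (s(a, l) = a - 2 = -2 + a)
X(M) = 5 (X(M) = 1 - (-2 - 2) = 1 - 1*(-4) = 1 + 4 = 5)
1/((p(51) - X(46)) - 3082) = 1/((51 - 1*5) - 3082) = 1/((51 - 5) - 3082) = 1/(46 - 3082) = 1/(-3036) = -1/3036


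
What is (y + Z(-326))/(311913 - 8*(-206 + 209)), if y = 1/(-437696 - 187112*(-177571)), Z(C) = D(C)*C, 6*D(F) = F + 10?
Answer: 5714698322702947/103810177749252456 ≈ 0.055049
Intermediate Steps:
D(F) = 5/3 + F/6 (D(F) = (F + 10)/6 = (10 + F)/6 = 5/3 + F/6)
Z(C) = C*(5/3 + C/6) (Z(C) = (5/3 + C/6)*C = C*(5/3 + C/6))
y = 1/110947781368 (y = -1/177571/(-624808) = -1/624808*(-1/177571) = 1/110947781368 ≈ 9.0132e-12)
(y + Z(-326))/(311913 - 8*(-206 + 209)) = (1/110947781368 + (⅙)*(-326)*(10 - 326))/(311913 - 8*(-206 + 209)) = (1/110947781368 + (⅙)*(-326)*(-316))/(311913 - 8*3) = (1/110947781368 + 51508/3)/(311913 - 24) = (5714698322702947/332843344104)/311889 = (5714698322702947/332843344104)*(1/311889) = 5714698322702947/103810177749252456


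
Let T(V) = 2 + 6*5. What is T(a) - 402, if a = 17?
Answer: -370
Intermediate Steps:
T(V) = 32 (T(V) = 2 + 30 = 32)
T(a) - 402 = 32 - 402 = -370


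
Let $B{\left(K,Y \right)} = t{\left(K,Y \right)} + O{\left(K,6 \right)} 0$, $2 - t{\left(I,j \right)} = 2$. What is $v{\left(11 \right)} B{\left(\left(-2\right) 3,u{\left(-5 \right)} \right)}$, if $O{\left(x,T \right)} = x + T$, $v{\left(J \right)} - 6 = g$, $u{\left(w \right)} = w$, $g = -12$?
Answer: $0$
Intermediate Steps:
$t{\left(I,j \right)} = 0$ ($t{\left(I,j \right)} = 2 - 2 = 0$)
$v{\left(J \right)} = -6$ ($v{\left(J \right)} = 6 - 12 = -6$)
$O{\left(x,T \right)} = T + x$
$B{\left(K,Y \right)} = 0$ ($B{\left(K,Y \right)} = 0 + \left(6 + K\right) 0 = 0 + 0 = 0$)
$v{\left(11 \right)} B{\left(\left(-2\right) 3,u{\left(-5 \right)} \right)} = \left(-6\right) 0 = 0$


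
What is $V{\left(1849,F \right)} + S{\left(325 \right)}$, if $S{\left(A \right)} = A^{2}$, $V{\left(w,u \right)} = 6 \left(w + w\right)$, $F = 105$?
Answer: $127813$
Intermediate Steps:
$V{\left(w,u \right)} = 12 w$ ($V{\left(w,u \right)} = 6 \cdot 2 w = 12 w$)
$V{\left(1849,F \right)} + S{\left(325 \right)} = 12 \cdot 1849 + 325^{2} = 22188 + 105625 = 127813$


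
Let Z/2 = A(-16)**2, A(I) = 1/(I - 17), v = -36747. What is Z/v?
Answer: -2/40017483 ≈ -4.9978e-8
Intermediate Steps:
A(I) = 1/(-17 + I)
Z = 2/1089 (Z = 2*(1/(-17 - 16))**2 = 2*(1/(-33))**2 = 2*(-1/33)**2 = 2*(1/1089) = 2/1089 ≈ 0.0018365)
Z/v = (2/1089)/(-36747) = (2/1089)*(-1/36747) = -2/40017483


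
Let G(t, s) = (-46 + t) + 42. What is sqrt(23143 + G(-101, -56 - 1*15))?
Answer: sqrt(23038) ≈ 151.78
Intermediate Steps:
G(t, s) = -4 + t
sqrt(23143 + G(-101, -56 - 1*15)) = sqrt(23143 + (-4 - 101)) = sqrt(23143 - 105) = sqrt(23038)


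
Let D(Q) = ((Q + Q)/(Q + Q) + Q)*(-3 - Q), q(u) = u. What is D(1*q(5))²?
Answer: 2304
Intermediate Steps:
D(Q) = (1 + Q)*(-3 - Q) (D(Q) = ((2*Q)/((2*Q)) + Q)*(-3 - Q) = ((2*Q)*(1/(2*Q)) + Q)*(-3 - Q) = (1 + Q)*(-3 - Q))
D(1*q(5))² = (-3 - (1*5)² - 4*5)² = (-3 - 1*5² - 4*5)² = (-3 - 1*25 - 20)² = (-3 - 25 - 20)² = (-48)² = 2304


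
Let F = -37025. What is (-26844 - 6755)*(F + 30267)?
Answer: 227062042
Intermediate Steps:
(-26844 - 6755)*(F + 30267) = (-26844 - 6755)*(-37025 + 30267) = -33599*(-6758) = 227062042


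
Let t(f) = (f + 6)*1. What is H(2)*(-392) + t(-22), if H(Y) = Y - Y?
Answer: -16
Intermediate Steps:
H(Y) = 0
t(f) = 6 + f (t(f) = (6 + f)*1 = 6 + f)
H(2)*(-392) + t(-22) = 0*(-392) + (6 - 22) = 0 - 16 = -16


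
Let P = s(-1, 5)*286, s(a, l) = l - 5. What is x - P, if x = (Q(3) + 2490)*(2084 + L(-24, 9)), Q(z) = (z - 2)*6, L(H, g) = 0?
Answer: 5201664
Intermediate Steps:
s(a, l) = -5 + l
Q(z) = -12 + 6*z (Q(z) = (-2 + z)*6 = -12 + 6*z)
x = 5201664 (x = ((-12 + 6*3) + 2490)*(2084 + 0) = ((-12 + 18) + 2490)*2084 = (6 + 2490)*2084 = 2496*2084 = 5201664)
P = 0 (P = (-5 + 5)*286 = 0*286 = 0)
x - P = 5201664 - 1*0 = 5201664 + 0 = 5201664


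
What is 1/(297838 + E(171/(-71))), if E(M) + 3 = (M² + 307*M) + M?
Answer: 5041/1497676048 ≈ 3.3659e-6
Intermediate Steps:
E(M) = -3 + M² + 308*M (E(M) = -3 + ((M² + 307*M) + M) = -3 + (M² + 308*M) = -3 + M² + 308*M)
1/(297838 + E(171/(-71))) = 1/(297838 + (-3 + (171/(-71))² + 308*(171/(-71)))) = 1/(297838 + (-3 + (171*(-1/71))² + 308*(171*(-1/71)))) = 1/(297838 + (-3 + (-171/71)² + 308*(-171/71))) = 1/(297838 + (-3 + 29241/5041 - 52668/71)) = 1/(297838 - 3725310/5041) = 1/(1497676048/5041) = 5041/1497676048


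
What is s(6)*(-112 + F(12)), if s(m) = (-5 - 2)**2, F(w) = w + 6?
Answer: -4606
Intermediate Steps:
F(w) = 6 + w
s(m) = 49 (s(m) = (-7)**2 = 49)
s(6)*(-112 + F(12)) = 49*(-112 + (6 + 12)) = 49*(-112 + 18) = 49*(-94) = -4606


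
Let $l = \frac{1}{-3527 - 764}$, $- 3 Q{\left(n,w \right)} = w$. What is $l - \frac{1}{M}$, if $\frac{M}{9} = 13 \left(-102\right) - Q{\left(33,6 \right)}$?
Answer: $- \frac{7625}{51131556} \approx -0.00014913$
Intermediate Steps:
$Q{\left(n,w \right)} = - \frac{w}{3}$
$l = - \frac{1}{4291}$ ($l = \frac{1}{-4291} = - \frac{1}{4291} \approx -0.00023305$)
$M = -11916$ ($M = 9 \left(13 \left(-102\right) - \left(- \frac{1}{3}\right) 6\right) = 9 \left(-1326 - -2\right) = 9 \left(-1326 + 2\right) = 9 \left(-1324\right) = -11916$)
$l - \frac{1}{M} = - \frac{1}{4291} - \frac{1}{-11916} = - \frac{1}{4291} - - \frac{1}{11916} = - \frac{1}{4291} + \frac{1}{11916} = - \frac{7625}{51131556}$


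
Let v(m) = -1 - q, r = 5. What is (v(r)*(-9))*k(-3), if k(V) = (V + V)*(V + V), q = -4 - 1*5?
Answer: -2592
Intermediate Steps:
q = -9 (q = -4 - 5 = -9)
k(V) = 4*V² (k(V) = (2*V)*(2*V) = 4*V²)
v(m) = 8 (v(m) = -1 - 1*(-9) = -1 + 9 = 8)
(v(r)*(-9))*k(-3) = (8*(-9))*(4*(-3)²) = -288*9 = -72*36 = -2592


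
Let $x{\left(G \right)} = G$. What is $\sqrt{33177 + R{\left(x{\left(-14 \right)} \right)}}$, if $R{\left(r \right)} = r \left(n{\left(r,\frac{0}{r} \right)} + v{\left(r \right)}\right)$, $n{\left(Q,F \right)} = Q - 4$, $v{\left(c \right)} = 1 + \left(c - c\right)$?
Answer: $\sqrt{33415} \approx 182.8$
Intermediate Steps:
$v{\left(c \right)} = 1$ ($v{\left(c \right)} = 1 + 0 = 1$)
$n{\left(Q,F \right)} = -4 + Q$ ($n{\left(Q,F \right)} = Q - 4 = -4 + Q$)
$R{\left(r \right)} = r \left(-3 + r\right)$ ($R{\left(r \right)} = r \left(\left(-4 + r\right) + 1\right) = r \left(-3 + r\right)$)
$\sqrt{33177 + R{\left(x{\left(-14 \right)} \right)}} = \sqrt{33177 - 14 \left(-3 - 14\right)} = \sqrt{33177 - -238} = \sqrt{33177 + 238} = \sqrt{33415}$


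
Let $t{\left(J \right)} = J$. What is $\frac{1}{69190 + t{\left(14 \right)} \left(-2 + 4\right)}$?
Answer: $\frac{1}{69218} \approx 1.4447 \cdot 10^{-5}$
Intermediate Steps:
$\frac{1}{69190 + t{\left(14 \right)} \left(-2 + 4\right)} = \frac{1}{69190 + 14 \left(-2 + 4\right)} = \frac{1}{69190 + 14 \cdot 2} = \frac{1}{69190 + 28} = \frac{1}{69218}$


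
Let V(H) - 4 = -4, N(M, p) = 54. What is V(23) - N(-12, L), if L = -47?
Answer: -54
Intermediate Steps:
V(H) = 0 (V(H) = 4 - 4 = 0)
V(23) - N(-12, L) = 0 - 1*54 = 0 - 54 = -54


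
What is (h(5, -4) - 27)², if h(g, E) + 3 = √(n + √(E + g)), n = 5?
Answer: (30 - √6)² ≈ 759.03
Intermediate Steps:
h(g, E) = -3 + √(5 + √(E + g))
(h(5, -4) - 27)² = ((-3 + √(5 + √(-4 + 5))) - 27)² = ((-3 + √(5 + √1)) - 27)² = ((-3 + √(5 + 1)) - 27)² = ((-3 + √6) - 27)² = (-30 + √6)²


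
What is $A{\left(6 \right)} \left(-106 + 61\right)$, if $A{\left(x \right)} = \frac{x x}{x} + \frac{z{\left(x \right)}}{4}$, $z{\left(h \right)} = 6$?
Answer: $- \frac{675}{2} \approx -337.5$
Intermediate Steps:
$A{\left(x \right)} = \frac{3}{2} + x$ ($A{\left(x \right)} = \frac{x x}{x} + \frac{6}{4} = \frac{x^{2}}{x} + 6 \cdot \frac{1}{4} = x + \frac{3}{2} = \frac{3}{2} + x$)
$A{\left(6 \right)} \left(-106 + 61\right) = \left(\frac{3}{2} + 6\right) \left(-106 + 61\right) = \frac{15}{2} \left(-45\right) = - \frac{675}{2}$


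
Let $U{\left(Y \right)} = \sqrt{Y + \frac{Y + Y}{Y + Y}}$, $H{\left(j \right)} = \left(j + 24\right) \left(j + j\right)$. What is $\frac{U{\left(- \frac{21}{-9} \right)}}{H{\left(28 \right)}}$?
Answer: $\frac{\sqrt{30}}{8736} \approx 0.00062697$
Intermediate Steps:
$H{\left(j \right)} = 2 j \left(24 + j\right)$ ($H{\left(j \right)} = \left(24 + j\right) 2 j = 2 j \left(24 + j\right)$)
$U{\left(Y \right)} = \sqrt{1 + Y}$ ($U{\left(Y \right)} = \sqrt{Y + \frac{2 Y}{2 Y}} = \sqrt{Y + 2 Y \frac{1}{2 Y}} = \sqrt{Y + 1} = \sqrt{1 + Y}$)
$\frac{U{\left(- \frac{21}{-9} \right)}}{H{\left(28 \right)}} = \frac{\sqrt{1 - \frac{21}{-9}}}{2 \cdot 28 \left(24 + 28\right)} = \frac{\sqrt{1 - - \frac{7}{3}}}{2 \cdot 28 \cdot 52} = \frac{\sqrt{1 + \frac{7}{3}}}{2912} = \sqrt{\frac{10}{3}} \cdot \frac{1}{2912} = \frac{\sqrt{30}}{3} \cdot \frac{1}{2912} = \frac{\sqrt{30}}{8736}$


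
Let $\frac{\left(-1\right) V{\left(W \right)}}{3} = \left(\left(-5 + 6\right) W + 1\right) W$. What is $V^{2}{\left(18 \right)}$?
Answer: $1052676$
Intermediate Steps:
$V{\left(W \right)} = - 3 W \left(1 + W\right)$ ($V{\left(W \right)} = - 3 \left(\left(-5 + 6\right) W + 1\right) W = - 3 \left(1 W + 1\right) W = - 3 \left(W + 1\right) W = - 3 \left(1 + W\right) W = - 3 W \left(1 + W\right)$)
$V^{2}{\left(18 \right)} = \left(\left(-3\right) 18 \left(1 + 18\right)\right)^{2} = \left(\left(-3\right) 18 \cdot 19\right)^{2} = \left(-1026\right)^{2} = 1052676$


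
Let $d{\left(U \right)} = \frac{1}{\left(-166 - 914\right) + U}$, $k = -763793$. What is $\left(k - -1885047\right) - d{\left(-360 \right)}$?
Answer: $\frac{1614605761}{1440} \approx 1.1213 \cdot 10^{6}$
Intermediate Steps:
$d{\left(U \right)} = \frac{1}{-1080 + U}$
$\left(k - -1885047\right) - d{\left(-360 \right)} = \left(-763793 - -1885047\right) - \frac{1}{-1080 - 360} = \left(-763793 + 1885047\right) - \frac{1}{-1440} = 1121254 - - \frac{1}{1440} = 1121254 + \frac{1}{1440} = \frac{1614605761}{1440}$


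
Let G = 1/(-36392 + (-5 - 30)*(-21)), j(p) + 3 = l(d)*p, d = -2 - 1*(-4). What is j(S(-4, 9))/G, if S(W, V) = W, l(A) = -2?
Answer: -178285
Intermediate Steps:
d = 2 (d = -2 + 4 = 2)
j(p) = -3 - 2*p
G = -1/35657 (G = 1/(-36392 - 35*(-21)) = 1/(-36392 + 735) = 1/(-35657) = -1/35657 ≈ -2.8045e-5)
j(S(-4, 9))/G = (-3 - 2*(-4))/(-1/35657) = (-3 + 8)*(-35657) = 5*(-35657) = -178285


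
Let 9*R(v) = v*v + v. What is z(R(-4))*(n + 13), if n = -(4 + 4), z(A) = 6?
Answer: 30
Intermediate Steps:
R(v) = v/9 + v**2/9 (R(v) = (v*v + v)/9 = (v**2 + v)/9 = (v + v**2)/9 = v/9 + v**2/9)
n = -8 (n = -1*8 = -8)
z(R(-4))*(n + 13) = 6*(-8 + 13) = 6*5 = 30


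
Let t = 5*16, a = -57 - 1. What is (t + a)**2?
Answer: 484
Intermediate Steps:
a = -58
t = 80
(t + a)**2 = (80 - 58)**2 = 22**2 = 484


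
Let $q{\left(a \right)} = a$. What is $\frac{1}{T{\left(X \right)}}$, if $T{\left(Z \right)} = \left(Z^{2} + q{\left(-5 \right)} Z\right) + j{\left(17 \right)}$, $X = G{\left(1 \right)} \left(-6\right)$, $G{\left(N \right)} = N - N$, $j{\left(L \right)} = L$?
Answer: $\frac{1}{17} \approx 0.058824$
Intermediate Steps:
$G{\left(N \right)} = 0$
$X = 0$ ($X = 0 \left(-6\right) = 0$)
$T{\left(Z \right)} = 17 + Z^{2} - 5 Z$ ($T{\left(Z \right)} = \left(Z^{2} - 5 Z\right) + 17 = 17 + Z^{2} - 5 Z$)
$\frac{1}{T{\left(X \right)}} = \frac{1}{17 + 0^{2} - 0} = \frac{1}{17 + 0 + 0} = \frac{1}{17}$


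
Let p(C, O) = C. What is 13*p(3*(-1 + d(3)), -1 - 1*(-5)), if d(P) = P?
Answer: 78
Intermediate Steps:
13*p(3*(-1 + d(3)), -1 - 1*(-5)) = 13*(3*(-1 + 3)) = 13*(3*2) = 13*6 = 78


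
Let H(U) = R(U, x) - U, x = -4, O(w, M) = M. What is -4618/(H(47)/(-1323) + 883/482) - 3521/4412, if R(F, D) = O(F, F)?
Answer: -9823673955/3895796 ≈ -2521.6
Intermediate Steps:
R(F, D) = F
H(U) = 0 (H(U) = U - U = 0)
-4618/(H(47)/(-1323) + 883/482) - 3521/4412 = -4618/(0/(-1323) + 883/482) - 3521/4412 = -4618/(0*(-1/1323) + 883*(1/482)) - 3521*1/4412 = -4618/(0 + 883/482) - 3521/4412 = -4618/883/482 - 3521/4412 = -4618*482/883 - 3521/4412 = -2225876/883 - 3521/4412 = -9823673955/3895796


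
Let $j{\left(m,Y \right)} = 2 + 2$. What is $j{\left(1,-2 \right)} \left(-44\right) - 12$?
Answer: $-188$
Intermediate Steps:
$j{\left(m,Y \right)} = 4$
$j{\left(1,-2 \right)} \left(-44\right) - 12 = 4 \left(-44\right) - 12 = -176 - 12 = -188$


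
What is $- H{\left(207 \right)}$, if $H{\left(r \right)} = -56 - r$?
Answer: $263$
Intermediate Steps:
$- H{\left(207 \right)} = - (-56 - 207) = \left(-1\right) \left(-263\right) = 263$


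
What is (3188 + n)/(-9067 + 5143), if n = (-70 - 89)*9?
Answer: -1757/3924 ≈ -0.44776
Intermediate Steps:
n = -1431 (n = -159*9 = -1431)
(3188 + n)/(-9067 + 5143) = (3188 - 1431)/(-9067 + 5143) = 1757/(-3924) = 1757*(-1/3924) = -1757/3924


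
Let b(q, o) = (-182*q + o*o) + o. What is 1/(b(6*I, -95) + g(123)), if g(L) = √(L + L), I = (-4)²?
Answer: -4271/36482759 - √246/72965518 ≈ -0.00011728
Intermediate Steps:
I = 16
g(L) = √2*√L (g(L) = √(2*L) = √2*√L)
b(q, o) = o + o² - 182*q (b(q, o) = (-182*q + o²) + o = (o² - 182*q) + o = o + o² - 182*q)
1/(b(6*I, -95) + g(123)) = 1/((-95 + (-95)² - 1092*16) + √2*√123) = 1/((-95 + 9025 - 182*96) + √246) = 1/((-95 + 9025 - 17472) + √246) = 1/(-8542 + √246)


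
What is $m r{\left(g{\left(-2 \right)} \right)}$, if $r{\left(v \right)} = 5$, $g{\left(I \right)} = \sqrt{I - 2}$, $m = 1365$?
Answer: $6825$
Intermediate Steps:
$g{\left(I \right)} = \sqrt{-2 + I}$
$m r{\left(g{\left(-2 \right)} \right)} = 1365 \cdot 5 = 6825$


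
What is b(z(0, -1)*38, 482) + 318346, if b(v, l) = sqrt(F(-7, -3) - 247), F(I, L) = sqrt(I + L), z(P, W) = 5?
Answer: 318346 + sqrt(-247 + I*sqrt(10)) ≈ 3.1835e+5 + 15.717*I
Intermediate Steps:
b(v, l) = sqrt(-247 + I*sqrt(10)) (b(v, l) = sqrt(sqrt(-7 - 3) - 247) = sqrt(sqrt(-10) - 247) = sqrt(I*sqrt(10) - 247) = sqrt(-247 + I*sqrt(10)))
b(z(0, -1)*38, 482) + 318346 = sqrt(-247 + I*sqrt(10)) + 318346 = 318346 + sqrt(-247 + I*sqrt(10))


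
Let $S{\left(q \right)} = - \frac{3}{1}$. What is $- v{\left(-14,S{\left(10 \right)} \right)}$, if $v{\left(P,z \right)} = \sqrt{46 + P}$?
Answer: $- 4 \sqrt{2} \approx -5.6569$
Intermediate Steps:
$S{\left(q \right)} = -3$ ($S{\left(q \right)} = \left(-3\right) 1 = -3$)
$- v{\left(-14,S{\left(10 \right)} \right)} = - \sqrt{46 - 14} = - \sqrt{32} = - 4 \sqrt{2}$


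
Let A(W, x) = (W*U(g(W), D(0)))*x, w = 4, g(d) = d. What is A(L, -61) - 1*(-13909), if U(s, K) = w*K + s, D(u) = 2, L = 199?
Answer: -2498864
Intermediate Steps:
U(s, K) = s + 4*K (U(s, K) = 4*K + s = s + 4*K)
A(W, x) = W*x*(8 + W) (A(W, x) = (W*(W + 4*2))*x = (W*(W + 8))*x = (W*(8 + W))*x = W*x*(8 + W))
A(L, -61) - 1*(-13909) = 199*(-61)*(8 + 199) - 1*(-13909) = 199*(-61)*207 + 13909 = -2512773 + 13909 = -2498864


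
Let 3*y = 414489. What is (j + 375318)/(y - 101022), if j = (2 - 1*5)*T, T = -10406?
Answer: 31272/2857 ≈ 10.946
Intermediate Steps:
y = 138163 (y = (⅓)*414489 = 138163)
j = 31218 (j = (2 - 1*5)*(-10406) = (2 - 5)*(-10406) = -3*(-10406) = 31218)
(j + 375318)/(y - 101022) = (31218 + 375318)/(138163 - 101022) = 406536/37141 = 406536*(1/37141) = 31272/2857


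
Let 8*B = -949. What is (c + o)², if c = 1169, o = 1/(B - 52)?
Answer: 2546185088329/1863225 ≈ 1.3665e+6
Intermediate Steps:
B = -949/8 (B = (⅛)*(-949) = -949/8 ≈ -118.63)
o = -8/1365 (o = 1/(-949/8 - 52) = 1/(-1365/8) = -8/1365 ≈ -0.0058608)
(c + o)² = (1169 - 8/1365)² = (1595677/1365)² = 2546185088329/1863225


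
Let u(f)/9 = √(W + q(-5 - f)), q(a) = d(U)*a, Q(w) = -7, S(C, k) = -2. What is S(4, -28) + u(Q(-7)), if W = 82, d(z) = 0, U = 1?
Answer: -2 + 9*√82 ≈ 79.498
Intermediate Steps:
q(a) = 0 (q(a) = 0*a = 0)
u(f) = 9*√82 (u(f) = 9*√(82 + 0) = 9*√82)
S(4, -28) + u(Q(-7)) = -2 + 9*√82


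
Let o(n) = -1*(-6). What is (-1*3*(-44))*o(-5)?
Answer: 792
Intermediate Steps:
o(n) = 6
(-1*3*(-44))*o(-5) = (-1*3*(-44))*6 = -3*(-44)*6 = 132*6 = 792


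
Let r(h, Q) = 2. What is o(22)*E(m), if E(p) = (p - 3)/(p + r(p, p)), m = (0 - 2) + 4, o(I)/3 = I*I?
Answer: -363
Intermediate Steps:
o(I) = 3*I² (o(I) = 3*(I*I) = 3*I²)
m = 2 (m = -2 + 4 = 2)
E(p) = (-3 + p)/(2 + p) (E(p) = (p - 3)/(p + 2) = (-3 + p)/(2 + p))
o(22)*E(m) = (3*22²)*((-3 + 2)/(2 + 2)) = (3*484)*(-1/4) = 1452*((¼)*(-1)) = 1452*(-¼) = -363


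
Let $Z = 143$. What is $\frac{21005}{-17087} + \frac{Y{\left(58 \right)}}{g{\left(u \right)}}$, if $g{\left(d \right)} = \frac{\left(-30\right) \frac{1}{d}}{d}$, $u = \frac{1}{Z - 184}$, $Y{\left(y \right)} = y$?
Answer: $- \frac{530136598}{430848705} \approx -1.2304$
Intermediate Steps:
$u = - \frac{1}{41}$ ($u = \frac{1}{143 - 184} = \frac{1}{-41} = - \frac{1}{41} \approx -0.02439$)
$g{\left(d \right)} = - \frac{30}{d^{2}}$
$\frac{21005}{-17087} + \frac{Y{\left(58 \right)}}{g{\left(u \right)}} = \frac{21005}{-17087} + \frac{58}{\left(-30\right) \frac{1}{\frac{1}{1681}}} = 21005 \left(- \frac{1}{17087}\right) + \frac{58}{\left(-30\right) 1681} = - \frac{21005}{17087} + \frac{58}{-50430} = - \frac{21005}{17087} + 58 \left(- \frac{1}{50430}\right) = - \frac{21005}{17087} - \frac{29}{25215} = - \frac{530136598}{430848705}$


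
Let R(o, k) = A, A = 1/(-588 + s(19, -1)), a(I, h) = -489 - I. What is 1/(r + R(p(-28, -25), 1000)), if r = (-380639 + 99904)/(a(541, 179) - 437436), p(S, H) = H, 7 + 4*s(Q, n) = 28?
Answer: 146009178/93234203 ≈ 1.5660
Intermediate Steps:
s(Q, n) = 21/4 (s(Q, n) = -7/4 + (1/4)*28 = -7/4 + 7 = 21/4)
A = -4/2331 (A = 1/(-588 + 21/4) = 1/(-2331/4) = -4/2331 ≈ -0.0017160)
R(o, k) = -4/2331
r = 40105/62638 (r = (-380639 + 99904)/((-489 - 1*541) - 437436) = -280735/((-489 - 541) - 437436) = -280735/(-1030 - 437436) = -280735/(-438466) = -280735*(-1/438466) = 40105/62638 ≈ 0.64027)
1/(r + R(p(-28, -25), 1000)) = 1/(40105/62638 - 4/2331) = 1/(93234203/146009178) = 146009178/93234203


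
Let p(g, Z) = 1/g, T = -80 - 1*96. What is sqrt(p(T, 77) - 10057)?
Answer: I*sqrt(19470363)/44 ≈ 100.28*I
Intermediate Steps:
T = -176 (T = -80 - 96 = -176)
sqrt(p(T, 77) - 10057) = sqrt(1/(-176) - 10057) = sqrt(-1/176 - 10057) = sqrt(-1770033/176) = I*sqrt(19470363)/44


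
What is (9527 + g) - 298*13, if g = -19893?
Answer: -14240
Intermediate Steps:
(9527 + g) - 298*13 = (9527 - 19893) - 298*13 = -10366 - 3874 = -14240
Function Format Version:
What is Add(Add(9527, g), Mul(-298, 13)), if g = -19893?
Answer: -14240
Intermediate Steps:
Add(Add(9527, g), Mul(-298, 13)) = Add(Add(9527, -19893), Mul(-298, 13)) = Add(-10366, -3874) = -14240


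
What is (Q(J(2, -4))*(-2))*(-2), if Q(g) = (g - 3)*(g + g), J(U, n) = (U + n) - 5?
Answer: 560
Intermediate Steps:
J(U, n) = -5 + U + n
Q(g) = 2*g*(-3 + g) (Q(g) = (-3 + g)*(2*g) = 2*g*(-3 + g))
(Q(J(2, -4))*(-2))*(-2) = ((2*(-5 + 2 - 4)*(-3 + (-5 + 2 - 4)))*(-2))*(-2) = ((2*(-7)*(-3 - 7))*(-2))*(-2) = ((2*(-7)*(-10))*(-2))*(-2) = (140*(-2))*(-2) = -280*(-2) = 560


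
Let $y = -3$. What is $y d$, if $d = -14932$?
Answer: $44796$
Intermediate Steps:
$y d = \left(-3\right) \left(-14932\right) = 44796$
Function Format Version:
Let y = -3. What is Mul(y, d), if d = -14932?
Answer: 44796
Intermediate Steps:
Mul(y, d) = Mul(-3, -14932) = 44796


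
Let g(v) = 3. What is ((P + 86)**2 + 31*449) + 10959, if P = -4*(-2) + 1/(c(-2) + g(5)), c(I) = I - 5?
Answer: 538673/16 ≈ 33667.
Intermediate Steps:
c(I) = -5 + I
P = 31/4 (P = -4*(-2) + 1/((-5 - 2) + 3) = 8 + 1/(-7 + 3) = 8 + 1/(-4) = 8 - 1/4 = 31/4 ≈ 7.7500)
((P + 86)**2 + 31*449) + 10959 = ((31/4 + 86)**2 + 31*449) + 10959 = ((375/4)**2 + 13919) + 10959 = (140625/16 + 13919) + 10959 = 363329/16 + 10959 = 538673/16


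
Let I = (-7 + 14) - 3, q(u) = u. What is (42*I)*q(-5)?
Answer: -840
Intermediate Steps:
I = 4 (I = 7 - 3 = 4)
(42*I)*q(-5) = (42*4)*(-5) = 168*(-5) = -840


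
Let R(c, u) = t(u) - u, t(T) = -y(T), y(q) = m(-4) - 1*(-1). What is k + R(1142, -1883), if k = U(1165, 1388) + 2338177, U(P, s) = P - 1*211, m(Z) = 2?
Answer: 2341011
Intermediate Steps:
y(q) = 3 (y(q) = 2 - 1*(-1) = 2 + 1 = 3)
t(T) = -3 (t(T) = -1*3 = -3)
U(P, s) = -211 + P (U(P, s) = P - 211 = -211 + P)
k = 2339131 (k = (-211 + 1165) + 2338177 = 954 + 2338177 = 2339131)
R(c, u) = -3 - u
k + R(1142, -1883) = 2339131 + (-3 - 1*(-1883)) = 2339131 + (-3 + 1883) = 2339131 + 1880 = 2341011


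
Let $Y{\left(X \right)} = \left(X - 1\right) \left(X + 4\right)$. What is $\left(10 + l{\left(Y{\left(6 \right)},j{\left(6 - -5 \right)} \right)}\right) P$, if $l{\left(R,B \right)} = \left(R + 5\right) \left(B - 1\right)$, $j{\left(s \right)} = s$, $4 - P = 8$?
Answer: $-2240$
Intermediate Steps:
$P = -4$ ($P = 4 - 8 = -4$)
$Y{\left(X \right)} = \left(-1 + X\right) \left(4 + X\right)$
$l{\left(R,B \right)} = \left(-1 + B\right) \left(5 + R\right)$ ($l{\left(R,B \right)} = \left(5 + R\right) \left(-1 + B\right) = \left(-1 + B\right) \left(5 + R\right)$)
$\left(10 + l{\left(Y{\left(6 \right)},j{\left(6 - -5 \right)} \right)}\right) P = \left(10 + \left(-5 - \left(-4 + 6^{2} + 3 \cdot 6\right) + 5 \left(6 - -5\right) + \left(6 - -5\right) \left(-4 + 6^{2} + 3 \cdot 6\right)\right)\right) \left(-4\right) = \left(10 + \left(-5 - \left(-4 + 36 + 18\right) + 5 \left(6 + 5\right) + \left(6 + 5\right) \left(-4 + 36 + 18\right)\right)\right) \left(-4\right) = \left(10 + \left(-5 - 50 + 5 \cdot 11 + 11 \cdot 50\right)\right) \left(-4\right) = \left(10 + \left(-5 - 50 + 55 + 550\right)\right) \left(-4\right) = \left(10 + 550\right) \left(-4\right) = 560 \left(-4\right) = -2240$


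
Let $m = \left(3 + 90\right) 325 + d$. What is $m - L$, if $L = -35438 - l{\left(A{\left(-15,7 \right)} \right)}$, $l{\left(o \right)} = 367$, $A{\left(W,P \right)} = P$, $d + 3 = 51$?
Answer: $66078$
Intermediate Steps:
$d = 48$ ($d = -3 + 51 = 48$)
$m = 30273$ ($m = \left(3 + 90\right) 325 + 48 = 93 \cdot 325 + 48 = 30225 + 48 = 30273$)
$L = -35805$ ($L = -35438 - 367 = -35805$)
$m - L = 30273 - -35805 = 30273 + 35805 = 66078$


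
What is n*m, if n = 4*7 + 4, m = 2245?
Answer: 71840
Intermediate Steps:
n = 32 (n = 28 + 4 = 32)
n*m = 32*2245 = 71840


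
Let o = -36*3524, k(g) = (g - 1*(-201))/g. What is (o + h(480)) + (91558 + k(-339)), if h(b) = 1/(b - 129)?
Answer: -1400325619/39663 ≈ -35306.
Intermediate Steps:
k(g) = (201 + g)/g (k(g) = (g + 201)/g = (201 + g)/g)
h(b) = 1/(-129 + b)
o = -126864
(o + h(480)) + (91558 + k(-339)) = (-126864 + 1/(-129 + 480)) + (91558 + (201 - 339)/(-339)) = (-126864 + 1/351) + (91558 - 1/339*(-138)) = (-126864 + 1/351) + (91558 + 46/113) = -44529263/351 + 10346100/113 = -1400325619/39663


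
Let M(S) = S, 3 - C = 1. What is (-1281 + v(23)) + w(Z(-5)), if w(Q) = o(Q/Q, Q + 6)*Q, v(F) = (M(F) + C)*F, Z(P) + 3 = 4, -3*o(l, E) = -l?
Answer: -2117/3 ≈ -705.67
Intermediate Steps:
C = 2 (C = 3 - 1*1 = 3 - 1 = 2)
o(l, E) = l/3 (o(l, E) = -(-1)*l/3 = l/3)
Z(P) = 1 (Z(P) = -3 + 4 = 1)
v(F) = F*(2 + F) (v(F) = (F + 2)*F = (2 + F)*F = F*(2 + F))
w(Q) = Q/3 (w(Q) = ((Q/Q)/3)*Q = ((⅓)*1)*Q = Q/3)
(-1281 + v(23)) + w(Z(-5)) = (-1281 + 23*(2 + 23)) + (⅓)*1 = (-1281 + 23*25) + ⅓ = (-1281 + 575) + ⅓ = -706 + ⅓ = -2117/3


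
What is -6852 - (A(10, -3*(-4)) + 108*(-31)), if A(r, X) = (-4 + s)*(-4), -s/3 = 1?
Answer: -3532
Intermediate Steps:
s = -3 (s = -3*1 = -3)
A(r, X) = 28 (A(r, X) = (-4 - 3)*(-4) = -7*(-4) = 28)
-6852 - (A(10, -3*(-4)) + 108*(-31)) = -6852 - (28 + 108*(-31)) = -6852 - (28 - 3348) = -6852 - 1*(-3320) = -6852 + 3320 = -3532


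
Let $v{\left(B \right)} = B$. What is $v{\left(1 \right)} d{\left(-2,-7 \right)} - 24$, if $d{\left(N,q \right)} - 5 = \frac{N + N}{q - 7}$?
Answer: $- \frac{131}{7} \approx -18.714$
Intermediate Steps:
$d{\left(N,q \right)} = 5 + \frac{2 N}{-7 + q}$ ($d{\left(N,q \right)} = 5 + \frac{N + N}{q - 7} = 5 + \frac{2 N}{-7 + q}$)
$v{\left(1 \right)} d{\left(-2,-7 \right)} - 24 = 1 \frac{-35 + 2 \left(-2\right) + 5 \left(-7\right)}{-7 - 7} - 24 = 1 \frac{-35 - 4 - 35}{-14} - 24 = 1 \left(\left(- \frac{1}{14}\right) \left(-74\right)\right) - 24 = 1 \cdot \frac{37}{7} - 24 = \frac{37}{7} - 24 = - \frac{131}{7}$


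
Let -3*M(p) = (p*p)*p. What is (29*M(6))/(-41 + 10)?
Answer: 2088/31 ≈ 67.355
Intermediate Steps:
M(p) = -p**3/3 (M(p) = -p*p*p/3 = -p**2*p/3 = -p**3/3)
(29*M(6))/(-41 + 10) = (29*(-1/3*6**3))/(-41 + 10) = (29*(-1/3*216))/(-31) = (29*(-72))*(-1/31) = -2088*(-1/31) = 2088/31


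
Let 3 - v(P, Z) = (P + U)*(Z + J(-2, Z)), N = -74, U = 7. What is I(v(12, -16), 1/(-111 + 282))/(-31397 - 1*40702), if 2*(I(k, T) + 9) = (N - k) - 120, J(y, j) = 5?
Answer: 212/72099 ≈ 0.0029404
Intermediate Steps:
v(P, Z) = 3 - (5 + Z)*(7 + P) (v(P, Z) = 3 - (P + 7)*(Z + 5) = 3 - (7 + P)*(5 + Z) = 3 - (5 + Z)*(7 + P))
I(k, T) = -106 - k/2 (I(k, T) = -9 + ((-74 - k) - 120)/2 = -9 + (-194 - k)/2 = -9 + (-97 - k/2) = -106 - k/2)
I(v(12, -16), 1/(-111 + 282))/(-31397 - 1*40702) = (-106 - (-32 - 7*(-16) - 5*12 - 1*12*(-16))/2)/(-31397 - 1*40702) = (-106 - (-32 + 112 - 60 + 192)/2)/(-31397 - 40702) = (-106 - ½*212)/(-72099) = (-106 - 106)*(-1/72099) = -212*(-1/72099) = 212/72099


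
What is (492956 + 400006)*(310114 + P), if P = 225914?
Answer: 478652634936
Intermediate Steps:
(492956 + 400006)*(310114 + P) = (492956 + 400006)*(310114 + 225914) = 892962*536028 = 478652634936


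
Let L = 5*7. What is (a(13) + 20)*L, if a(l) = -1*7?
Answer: 455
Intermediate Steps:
a(l) = -7
L = 35
(a(13) + 20)*L = (-7 + 20)*35 = 13*35 = 455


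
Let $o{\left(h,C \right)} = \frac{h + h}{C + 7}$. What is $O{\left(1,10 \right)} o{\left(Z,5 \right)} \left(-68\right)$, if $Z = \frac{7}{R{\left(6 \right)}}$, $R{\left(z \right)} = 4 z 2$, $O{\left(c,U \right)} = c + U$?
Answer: $- \frac{1309}{72} \approx -18.181$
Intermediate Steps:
$O{\left(c,U \right)} = U + c$
$R{\left(z \right)} = 8 z$
$Z = \frac{7}{48}$ ($Z = \frac{7}{8 \cdot 6} = \frac{7}{48} \approx 0.14583$)
$o{\left(h,C \right)} = \frac{2 h}{7 + C}$
$O{\left(1,10 \right)} o{\left(Z,5 \right)} \left(-68\right) = \left(10 + 1\right) 2 \cdot \frac{7}{48} \frac{1}{7 + 5} \left(-68\right) = 11 \cdot 2 \cdot \frac{7}{48} \cdot \frac{1}{12} \left(-68\right) = 11 \cdot \frac{7}{288} \left(-68\right) = \frac{77}{288} \left(-68\right) = - \frac{1309}{72}$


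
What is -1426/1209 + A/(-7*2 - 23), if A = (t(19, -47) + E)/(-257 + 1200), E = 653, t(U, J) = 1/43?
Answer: -70109518/58512207 ≈ -1.1982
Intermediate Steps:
t(U, J) = 1/43
A = 28080/40549 (A = (1/43 + 653)/(-257 + 1200) = (28080/43)/943 = (28080/43)*(1/943) = 28080/40549 ≈ 0.69250)
-1426/1209 + A/(-7*2 - 23) = -1426/1209 + 28080/(40549*(-7*2 - 23)) = -1426*1/1209 + 28080/(40549*(-14 - 23)) = -46/39 + (28080/40549)/(-37) = -46/39 + (28080/40549)*(-1/37) = -46/39 - 28080/1500313 = -70109518/58512207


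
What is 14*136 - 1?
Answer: 1903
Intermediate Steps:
14*136 - 1 = 1904 - 1 = 1903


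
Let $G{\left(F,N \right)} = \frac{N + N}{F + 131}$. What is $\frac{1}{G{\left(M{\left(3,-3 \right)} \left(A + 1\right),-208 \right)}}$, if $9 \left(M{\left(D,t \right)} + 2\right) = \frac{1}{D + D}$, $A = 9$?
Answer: $- \frac{1501}{5616} \approx -0.26727$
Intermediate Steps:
$M{\left(D,t \right)} = -2 + \frac{1}{18 D}$ ($M{\left(D,t \right)} = -2 + \frac{1}{9 \left(D + D\right)} = -2 + \frac{1}{9 \cdot 2 D} = -2 + \frac{\frac{1}{2} \frac{1}{D}}{9} = -2 + \frac{1}{18 D}$)
$G{\left(F,N \right)} = \frac{2 N}{131 + F}$
$\frac{1}{G{\left(M{\left(3,-3 \right)} \left(A + 1\right),-208 \right)}} = \frac{1}{2 \left(-208\right) \frac{1}{131 + \left(-2 + \frac{1}{18 \cdot 3}\right) \left(9 + 1\right)}} = \frac{1}{2 \left(-208\right) \frac{1}{131 + \left(-2 + \frac{1}{18} \cdot \frac{1}{3}\right) 10}} = \frac{1}{2 \left(-208\right) \frac{1}{131 + \left(-2 + \frac{1}{54}\right) 10}} = \frac{1}{2 \left(-208\right) \frac{1}{131 - \frac{535}{27}}} = \frac{1}{2 \left(-208\right) \frac{1}{\frac{3002}{27}}} = \frac{1}{2 \left(-208\right) \frac{27}{3002}} = \frac{1}{- \frac{5616}{1501}} = - \frac{1501}{5616}$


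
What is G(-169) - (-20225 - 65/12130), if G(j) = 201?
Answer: 49553489/2426 ≈ 20426.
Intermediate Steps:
G(-169) - (-20225 - 65/12130) = 201 - (-20225 - 65/12130) = 201 - (-20225 - 65*1/12130) = 201 - (-20225 - 13/2426) = 201 - 1*(-49065863/2426) = 201 + 49065863/2426 = 49553489/2426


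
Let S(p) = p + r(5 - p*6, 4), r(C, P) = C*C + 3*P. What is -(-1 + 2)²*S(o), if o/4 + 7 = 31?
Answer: -326149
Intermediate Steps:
r(C, P) = C² + 3*P
o = 96 (o = -28 + 4*31 = -28 + 124 = 96)
S(p) = 12 + p + (5 - 6*p)² (S(p) = p + ((5 - p*6)² + 3*4) = p + ((5 - 6*p)² + 12) = p + (12 + (5 - 6*p)²) = 12 + p + (5 - 6*p)²)
-(-1 + 2)²*S(o) = -(-1 + 2)²*(12 + 96 + (-5 + 6*96)²) = -1²*(12 + 96 + (-5 + 576)²) = -(12 + 96 + 571²) = -(12 + 96 + 326041) = -326149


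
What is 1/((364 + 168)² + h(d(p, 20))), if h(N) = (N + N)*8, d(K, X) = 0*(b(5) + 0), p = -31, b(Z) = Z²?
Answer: 1/283024 ≈ 3.5333e-6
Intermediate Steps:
d(K, X) = 0 (d(K, X) = 0*(5² + 0) = 0*(25 + 0) = 0*25 = 0)
h(N) = 16*N (h(N) = (2*N)*8 = 16*N)
1/((364 + 168)² + h(d(p, 20))) = 1/((364 + 168)² + 16*0) = 1/(532² + 0) = 1/(283024 + 0) = 1/283024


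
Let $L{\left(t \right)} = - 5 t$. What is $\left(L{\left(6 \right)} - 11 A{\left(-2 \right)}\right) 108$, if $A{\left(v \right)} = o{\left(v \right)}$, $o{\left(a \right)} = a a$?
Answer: $-7992$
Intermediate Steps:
$o{\left(a \right)} = a^{2}$
$A{\left(v \right)} = v^{2}$
$\left(L{\left(6 \right)} - 11 A{\left(-2 \right)}\right) 108 = \left(\left(-5\right) 6 - 11 \left(-2\right)^{2}\right) 108 = \left(-30 - 44\right) 108 = \left(-74\right) 108 = -7992$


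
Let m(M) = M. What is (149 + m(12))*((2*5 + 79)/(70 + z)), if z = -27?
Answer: 14329/43 ≈ 333.23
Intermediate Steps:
(149 + m(12))*((2*5 + 79)/(70 + z)) = (149 + 12)*((2*5 + 79)/(70 - 27)) = 161*((10 + 79)/43) = 161*(89*(1/43)) = 161*(89/43) = 14329/43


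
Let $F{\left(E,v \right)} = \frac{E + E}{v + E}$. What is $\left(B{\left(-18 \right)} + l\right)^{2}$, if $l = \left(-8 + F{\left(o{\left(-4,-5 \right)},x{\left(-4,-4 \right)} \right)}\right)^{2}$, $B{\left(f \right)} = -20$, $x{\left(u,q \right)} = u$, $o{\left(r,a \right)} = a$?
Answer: $\frac{4946176}{6561} \approx 753.88$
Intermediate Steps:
$F{\left(E,v \right)} = \frac{2 E}{E + v}$
$l = \frac{3844}{81}$ ($l = \left(-8 + 2 \left(-5\right) \frac{1}{-5 - 4}\right)^{2} = \left(-8 + 2 \left(-5\right) \frac{1}{-9}\right)^{2} = \left(-8 + 2 \left(-5\right) \left(- \frac{1}{9}\right)\right)^{2} = \left(-8 + \frac{10}{9}\right)^{2} = \left(- \frac{62}{9}\right)^{2} = \frac{3844}{81} \approx 47.457$)
$\left(B{\left(-18 \right)} + l\right)^{2} = \left(-20 + \frac{3844}{81}\right)^{2} = \left(\frac{2224}{81}\right)^{2} = \frac{4946176}{6561}$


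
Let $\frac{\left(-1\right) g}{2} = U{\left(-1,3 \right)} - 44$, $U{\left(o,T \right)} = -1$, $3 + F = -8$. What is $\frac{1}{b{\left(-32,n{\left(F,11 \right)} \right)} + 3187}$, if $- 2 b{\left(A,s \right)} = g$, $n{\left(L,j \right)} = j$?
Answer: $\frac{1}{3142} \approx 0.00031827$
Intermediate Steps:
$F = -11$ ($F = -3 - 8 = -11$)
$g = 90$ ($g = - 2 \left(-1 - 44\right) = \left(-2\right) \left(-45\right) = 90$)
$b{\left(A,s \right)} = -45$ ($b{\left(A,s \right)} = \left(- \frac{1}{2}\right) 90 = -45$)
$\frac{1}{b{\left(-32,n{\left(F,11 \right)} \right)} + 3187} = \frac{1}{-45 + 3187} = \frac{1}{3142}$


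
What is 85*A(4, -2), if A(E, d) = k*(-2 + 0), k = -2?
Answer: 340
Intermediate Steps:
A(E, d) = 4 (A(E, d) = -2*(-2 + 0) = -2*(-2) = 4)
85*A(4, -2) = 85*4 = 340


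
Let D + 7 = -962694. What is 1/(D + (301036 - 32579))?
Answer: -1/694244 ≈ -1.4404e-6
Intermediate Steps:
D = -962701 (D = -7 - 962694 = -962701)
1/(D + (301036 - 32579)) = 1/(-962701 + (301036 - 32579)) = 1/(-962701 + 268457) = 1/(-694244) = -1/694244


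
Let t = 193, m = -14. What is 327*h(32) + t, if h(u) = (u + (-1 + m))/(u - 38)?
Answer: -1467/2 ≈ -733.50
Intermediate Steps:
h(u) = (-15 + u)/(-38 + u) (h(u) = (u + (-1 - 14))/(u - 38) = (u - 15)/(-38 + u) = (-15 + u)/(-38 + u))
327*h(32) + t = 327*((-15 + 32)/(-38 + 32)) + 193 = 327*(17/(-6)) + 193 = 327*(-⅙*17) + 193 = 327*(-17/6) + 193 = -1853/2 + 193 = -1467/2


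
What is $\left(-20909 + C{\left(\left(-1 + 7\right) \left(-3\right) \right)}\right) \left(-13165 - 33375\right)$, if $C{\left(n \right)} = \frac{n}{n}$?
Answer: $973058320$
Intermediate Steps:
$C{\left(n \right)} = 1$
$\left(-20909 + C{\left(\left(-1 + 7\right) \left(-3\right) \right)}\right) \left(-13165 - 33375\right) = \left(-20909 + 1\right) \left(-13165 - 33375\right) = \left(-20908\right) \left(-46540\right) = 973058320$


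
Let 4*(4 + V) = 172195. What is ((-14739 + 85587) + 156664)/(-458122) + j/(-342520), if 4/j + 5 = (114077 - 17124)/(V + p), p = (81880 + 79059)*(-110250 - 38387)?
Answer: -665760416237884392941/1340592706518609980730 ≈ -0.49662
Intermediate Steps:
V = 172179/4 (V = -4 + (¼)*172195 = -4 + 172195/4 = 172179/4 ≈ 43045.)
p = -23921490143 (p = 160939*(-148637) = -23921490143)
j = -382743153572/478429329777 (j = 4/(-5 + (114077 - 17124)/(172179/4 - 23921490143)) = 4/(-5 + 96953/(-95685788393/4)) = 4/(-5 + 96953*(-4/95685788393)) = 4/(-5 - 387812/95685788393) = 4/(-478429329777/95685788393) = 4*(-95685788393/478429329777) = -382743153572/478429329777 ≈ -0.80000)
((-14739 + 85587) + 156664)/(-458122) + j/(-342520) = ((-14739 + 85587) + 156664)/(-458122) - 382743153572/478429329777/(-342520) = (70848 + 156664)*(-1/458122) - 382743153572/478429329777*(-1/342520) = 227512*(-1/458122) + 95685788393/40967903508804510 = -113756/229061 + 95685788393/40967903508804510 = -665760416237884392941/1340592706518609980730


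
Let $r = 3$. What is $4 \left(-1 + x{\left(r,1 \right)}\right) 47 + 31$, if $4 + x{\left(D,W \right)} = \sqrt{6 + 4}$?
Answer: $-909 + 188 \sqrt{10} \approx -314.49$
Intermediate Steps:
$x{\left(D,W \right)} = -4 + \sqrt{10}$ ($x{\left(D,W \right)} = -4 + \sqrt{6 + 4} = -4 + \sqrt{10}$)
$4 \left(-1 + x{\left(r,1 \right)}\right) 47 + 31 = 4 \left(-1 - \left(4 - \sqrt{10}\right)\right) 47 + 31 = 4 \left(-5 + \sqrt{10}\right) 47 + 31 = \left(-20 + 4 \sqrt{10}\right) 47 + 31 = \left(-940 + 188 \sqrt{10}\right) + 31 = -909 + 188 \sqrt{10}$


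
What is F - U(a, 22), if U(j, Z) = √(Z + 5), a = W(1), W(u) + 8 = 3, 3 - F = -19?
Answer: 22 - 3*√3 ≈ 16.804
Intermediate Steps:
F = 22 (F = 3 - 1*(-19) = 3 + 19 = 22)
W(u) = -5 (W(u) = -8 + 3 = -5)
a = -5
U(j, Z) = √(5 + Z)
F - U(a, 22) = 22 - √(5 + 22) = 22 - √27 = 22 - 3*√3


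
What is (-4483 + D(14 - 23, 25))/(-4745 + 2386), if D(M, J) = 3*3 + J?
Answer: 4449/2359 ≈ 1.8860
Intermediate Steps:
D(M, J) = 9 + J
(-4483 + D(14 - 23, 25))/(-4745 + 2386) = (-4483 + (9 + 25))/(-4745 + 2386) = (-4483 + 34)/(-2359) = -4449*(-1/2359) = 4449/2359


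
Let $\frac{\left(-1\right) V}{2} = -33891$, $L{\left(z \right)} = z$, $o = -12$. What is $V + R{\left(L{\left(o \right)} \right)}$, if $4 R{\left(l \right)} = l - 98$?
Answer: $\frac{135509}{2} \approx 67755.0$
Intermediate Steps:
$V = 67782$ ($V = \left(-2\right) \left(-33891\right) = 67782$)
$R{\left(l \right)} = - \frac{49}{2} + \frac{l}{4}$ ($R{\left(l \right)} = \frac{l - 98}{4} = \frac{-98 + l}{4} = - \frac{49}{2} + \frac{l}{4}$)
$V + R{\left(L{\left(o \right)} \right)} = 67782 + \left(- \frac{49}{2} + \frac{1}{4} \left(-12\right)\right) = 67782 - \frac{55}{2} = \frac{135509}{2}$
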